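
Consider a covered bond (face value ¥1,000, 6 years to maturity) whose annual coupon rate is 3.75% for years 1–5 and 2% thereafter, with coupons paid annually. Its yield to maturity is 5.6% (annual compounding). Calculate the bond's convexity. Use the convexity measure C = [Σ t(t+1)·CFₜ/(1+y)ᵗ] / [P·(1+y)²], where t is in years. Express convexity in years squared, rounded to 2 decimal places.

With y = 0.056:
  t   CF        PV=CF/(1+0.056)^t    t·PV        t(t+1)·PV
  1        37.50        35.5114        35.5114          71.0227
  2        37.50        33.6282        67.2564         201.7691
  3        37.50        31.8449        95.5346         382.1385
  4        37.50        30.1561       120.6245         603.1226
  5        37.50        28.5569       142.7847         856.7082
  6     1,020.00       735.5576     4,413.3454      30,893.4175
  Σ                    895.2550     4,875.0569      33,008.1786
P = 895.2550.
Convexity = Σ t(t+1)·PV / [P·(1+y)²] = 33,008.1786 / (895.2550 × 1.115136) = 33.06336.

33.06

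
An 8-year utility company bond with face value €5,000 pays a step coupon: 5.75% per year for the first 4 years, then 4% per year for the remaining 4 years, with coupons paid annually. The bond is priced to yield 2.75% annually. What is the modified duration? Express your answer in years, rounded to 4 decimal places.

Periodic yield y = 0.0275. First find Macaulay duration:
  t   CF        PV=CF/(1+0.0275)^t    t·PV
  1       287.50       279.8054       279.8054
  2       287.50       272.3166       544.6333
  3       287.50       265.0284       795.0851
  4       287.50       257.9351     1,031.7406
  5       200.00       174.6308       873.1540
  6       200.00       169.9570     1,019.7419
  7       200.00       165.4083     1,157.8578
  8     5,200.00     4,185.5130    33,484.1043
  Σ                  5,770.5946    39,186.1223
P = 5,770.5946; Macaulay duration = 39,186.1223 / 5,770.5946 = 6.79066 years.
Modified duration = D_Mac / (1 + y) = 6.79066 / 1.0275 = 6.60891 years.

6.6089 years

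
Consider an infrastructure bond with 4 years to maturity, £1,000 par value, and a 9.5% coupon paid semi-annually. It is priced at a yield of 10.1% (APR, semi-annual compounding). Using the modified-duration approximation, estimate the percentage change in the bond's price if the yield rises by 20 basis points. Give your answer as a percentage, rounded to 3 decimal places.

-0.650%

Periodic yield y = 0.0505. Modified duration first:
  t   CF        PV=CF/(1+0.0505)^t    t·PV
  1        47.50        45.2166        45.2166
  2        47.50        43.0429        86.0858
  3        47.50        40.9737       122.9212
  4        47.50        39.0040       156.0161
  5        47.50        37.1290       185.6450
  6        47.50        35.3441       212.0648
  7        47.50        33.6451       235.5154
  8     1,047.50       706.2941     5,650.3528
  Σ                    980.6495     6,693.8176
P = 980.6495; D_Mac = 6.82590 half-year periods = 3.41295 yrs; D_mod = 3.41295/(1+0.0505) = 3.24888 yrs.
ΔP/P ≈ -D_mod · Δy = -3.24888 × (+0.002) = -0.006498 = -0.6498%.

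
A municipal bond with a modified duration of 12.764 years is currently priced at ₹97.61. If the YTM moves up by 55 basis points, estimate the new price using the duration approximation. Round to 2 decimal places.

₹90.76

Duration approximation: ΔP/P ≈ -D_mod · Δy = -12.764 × (+0.0055) = -0.070202.
New price ≈ 97.61 × (1 - 0.070202) = 90.75758278.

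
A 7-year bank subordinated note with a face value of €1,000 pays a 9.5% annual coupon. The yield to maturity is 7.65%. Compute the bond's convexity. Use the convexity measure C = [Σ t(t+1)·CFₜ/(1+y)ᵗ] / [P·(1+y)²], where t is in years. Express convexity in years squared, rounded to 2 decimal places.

34.70

With y = 0.0765:
  t   CF        PV=CF/(1+0.0765)^t    t·PV        t(t+1)·PV
  1        95.00        88.2490        88.2490         176.4979
  2        95.00        81.9777       163.9553         491.8660
  3        95.00        76.1520       228.4561         913.8244
  4        95.00        70.7404       282.9616       1,414.8079
  5        95.00        65.7133       328.5666       1,971.3997
  6        95.00        61.0435       366.2610       2,563.8268
  7     1,095.00       653.6058     4,575.2404      36,601.9233
  Σ                  1,097.4816     6,033.6900      44,134.1460
P = 1,097.4816.
Convexity = Σ t(t+1)·PV / [P·(1+y)²] = 44,134.1460 / (1,097.4816 × 1.158852) = 34.70159.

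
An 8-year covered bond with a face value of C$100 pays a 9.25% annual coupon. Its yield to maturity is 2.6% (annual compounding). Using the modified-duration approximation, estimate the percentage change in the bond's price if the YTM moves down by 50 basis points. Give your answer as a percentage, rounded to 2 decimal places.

+3.11%

Periodic yield y = 0.026. Modified duration first:
  t   CF        PV=CF/(1+0.026)^t    t·PV
  1         9.25         9.0156         9.0156
  2         9.25         8.7871        17.5743
  3         9.25         8.5645        25.6934
  4         9.25         8.3474        33.3897
  5         9.25         8.1359        40.6794
  6         9.25         7.9297        47.5783
  7         9.25         7.7288        54.1014
  8       109.25        88.9698       711.7583
  Σ                    147.4788       939.7903
P = 147.4788; D_Mac = 6.37238 yrs; D_mod = 6.37238/(1+0.026) = 6.21089 yrs.
ΔP/P ≈ -D_mod · Δy = -6.21089 × (-0.005) = +0.031054 = +3.1054%.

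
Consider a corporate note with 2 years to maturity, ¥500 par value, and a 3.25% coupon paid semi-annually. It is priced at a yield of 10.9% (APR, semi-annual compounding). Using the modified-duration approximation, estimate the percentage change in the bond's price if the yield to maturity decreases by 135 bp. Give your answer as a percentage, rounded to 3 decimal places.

Periodic yield y = 0.0545. Modified duration first:
  t   CF        PV=CF/(1+0.0545)^t    t·PV
  1        8.125         7.7051         7.7051
  2        8.125         7.3069        14.6137
  3        8.125         6.9292        20.7876
  4      508.125       410.9455     1,643.7820
  Σ                    432.8866     1,686.8884
P = 432.8866; D_Mac = 3.89684 half-year periods = 1.94842 yrs; D_mod = 1.94842/(1+0.0545) = 1.84772 yrs.
ΔP/P ≈ -D_mod · Δy = -1.84772 × (-0.0135) = +0.024944 = +2.4944%.

+2.494%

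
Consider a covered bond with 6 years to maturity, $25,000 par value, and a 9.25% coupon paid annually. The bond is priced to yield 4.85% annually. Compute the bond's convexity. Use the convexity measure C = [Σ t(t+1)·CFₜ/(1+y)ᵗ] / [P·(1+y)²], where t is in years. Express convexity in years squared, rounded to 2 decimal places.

With y = 0.0485:
  t   CF        PV=CF/(1+0.0485)^t    t·PV        t(t+1)·PV
  1     2,312.50     2,205.5317     2,205.5317       4,411.0634
  2     2,312.50     2,103.5114     4,207.0228      12,621.0685
  3     2,312.50     2,006.2102     6,018.6306      24,074.5226
  4     2,312.50     1,913.4098     7,653.6393      38,268.1967
  5     2,312.50     1,824.9021     9,124.5104      54,747.0626
  6    27,312.50    20,556.5792   123,339.4751     863,376.3258
  Σ                 30,610.1444   152,548.8101     997,498.2395
P = 30,610.1444.
Convexity = Σ t(t+1)·PV / [P·(1+y)²] = 997,498.2395 / (30,610.1444 × 1.099352) = 29.64216.

29.64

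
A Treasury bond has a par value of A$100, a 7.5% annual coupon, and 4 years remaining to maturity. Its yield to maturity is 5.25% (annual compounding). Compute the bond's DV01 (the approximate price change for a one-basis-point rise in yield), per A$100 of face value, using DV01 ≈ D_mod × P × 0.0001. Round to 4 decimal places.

Periodic yield y = 0.0525.
  t   CF        PV=CF/(1+0.0525)^t    t·PV
  1         7.50         7.1259         7.1259
  2         7.50         6.7704        13.5409
  3         7.50         6.4327        19.2982
  4       107.50        87.6032       350.4129
  Σ                    107.9323       390.3778
P = 107.9323; D_Mac = 3.61688 yrs; D_mod = 3.43646 yrs.
DV01 ≈ 3.43646 × 107.9323 × 0.0001 = 0.037091.

A$0.0371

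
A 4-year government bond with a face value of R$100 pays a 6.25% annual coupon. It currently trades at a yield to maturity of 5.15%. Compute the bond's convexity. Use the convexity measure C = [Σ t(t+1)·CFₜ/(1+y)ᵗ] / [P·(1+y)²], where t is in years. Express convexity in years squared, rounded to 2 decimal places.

With y = 0.0515:
  t   CF        PV=CF/(1+0.0515)^t    t·PV        t(t+1)·PV
  1         6.25         5.9439         5.9439          11.8878
  2         6.25         5.6528        11.3055          33.9166
  3         6.25         5.3759        16.1277          64.5109
  4       106.25        86.9144       347.6577       1,738.2884
  Σ                    103.8870       381.0348       1,848.6037
P = 103.8870.
Convexity = Σ t(t+1)·PV / [P·(1+y)²] = 1,848.6037 / (103.8870 × 1.105652) = 16.09400.

16.09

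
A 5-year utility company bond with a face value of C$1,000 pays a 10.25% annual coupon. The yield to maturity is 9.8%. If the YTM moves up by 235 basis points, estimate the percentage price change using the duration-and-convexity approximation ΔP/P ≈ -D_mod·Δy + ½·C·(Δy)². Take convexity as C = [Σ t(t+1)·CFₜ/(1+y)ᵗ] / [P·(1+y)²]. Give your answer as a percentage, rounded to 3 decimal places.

-8.370%

With y = 0.098:
  t   CF        PV=CF/(1+0.098)^t    t·PV        t(t+1)·PV
  1       102.50        93.3515        93.3515         186.7031
  2       102.50        85.0196       170.0393         510.1178
  3       102.50        77.4314       232.2941         929.1762
  4       102.50        70.5204       282.0814       1,410.4071
  5     1,102.50       690.8232     3,454.1159      20,724.6952
  Σ                  1,017.1461     4,231.8822      23,761.0994
P = 1,017.1461; D_Mac = 4.16055 yrs; D_mod = 3.78920 yrs; C = 19.37664.
Duration effect: -3.78920 × (+0.0235) = -0.089046
Convexity effect: 0.5 × 19.37664 × (0.0235)² = +0.0053504
ΔP/P ≈ -0.089046 + 0.0053504 = -0.083696 = -8.3696%.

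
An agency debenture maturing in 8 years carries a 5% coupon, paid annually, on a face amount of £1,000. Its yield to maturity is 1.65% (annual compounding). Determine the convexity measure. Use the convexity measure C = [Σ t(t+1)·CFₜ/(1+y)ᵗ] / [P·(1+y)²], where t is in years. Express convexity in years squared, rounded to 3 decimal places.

57.334

With y = 0.0165:
  t   CF        PV=CF/(1+0.0165)^t    t·PV        t(t+1)·PV
  1        50.00        49.1884        49.1884          98.3768
  2        50.00        48.3900        96.7799         290.3397
  3        50.00        47.6045       142.8134         571.2538
  4        50.00        46.8318       187.3270         936.6352
  5        50.00        46.0716       230.3579       1,382.1473
  6        50.00        45.3237       271.9424       1,903.5969
  7        50.00        44.5880       312.1162       2,496.9299
  8     1,050.00       921.1497     7,369.1979      66,322.7815
  Σ                  1,249.1477     8,659.7233      74,002.0612
P = 1,249.1477.
Convexity = Σ t(t+1)·PV / [P·(1+y)²] = 74,002.0612 / (1,249.1477 × 1.033272) = 57.33440.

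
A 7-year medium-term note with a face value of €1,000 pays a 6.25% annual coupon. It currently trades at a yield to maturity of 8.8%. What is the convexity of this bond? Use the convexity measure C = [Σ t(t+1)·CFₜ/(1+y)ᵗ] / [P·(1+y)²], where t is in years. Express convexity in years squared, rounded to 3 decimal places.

With y = 0.088:
  t   CF        PV=CF/(1+0.088)^t    t·PV        t(t+1)·PV
  1        62.50        57.4449        57.4449         114.8897
  2        62.50        52.7986       105.5972         316.7915
  3        62.50        48.5281       145.5843         582.3373
  4        62.50        44.6030       178.4122         892.0608
  5        62.50        40.9954       204.9772       1,229.8632
  6        62.50        37.6796       226.0778       1,582.5445
  7     1,062.50       588.7442     4,121.2097      32,969.6774
  Σ                    870.7939     5,039.3031      37,688.1643
P = 870.7939.
Convexity = Σ t(t+1)·PV / [P·(1+y)²] = 37,688.1643 / (870.7939 × 1.183744) = 36.56216.

36.562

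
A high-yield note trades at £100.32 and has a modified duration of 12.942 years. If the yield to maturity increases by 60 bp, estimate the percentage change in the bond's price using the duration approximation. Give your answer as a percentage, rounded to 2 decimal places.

-7.77%

Duration approximation: ΔP/P ≈ -D_mod · Δy = -12.942 × (+0.006) = -0.077652.
As a percentage: -7.7652%.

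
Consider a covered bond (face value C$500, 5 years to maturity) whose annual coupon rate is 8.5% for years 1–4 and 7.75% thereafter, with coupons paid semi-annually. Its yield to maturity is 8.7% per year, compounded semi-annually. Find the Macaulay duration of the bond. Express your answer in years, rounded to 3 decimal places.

Periodic yield y = 0.0435. Discount each cash flow and weight by its period:
  t   CF        PV=CF/(1+0.0435)^t    t·PV
  1       21.250        20.3642        20.3642
  2       21.250        19.5152        39.0305
  3       21.250        18.7017        56.1052
  4       21.250        17.9221        71.6884
  5       21.250        17.1750        85.8750
  6       21.250        16.4590        98.7542
  7       21.250        15.7729       110.4104
  8       21.250        15.1154       120.9231
  9       19.375        13.2072       118.8645
  10     519.375       339.2786     3,392.7863
  Σ                    493.5114     4,114.8017
Price P = Σ PV = 493.5114.
Macaulay duration = Σ(t·PV) / P = 4,114.8017 / 493.5114 = 8.33781 half-year periods.
In years: 8.33781 / 2 = 4.16890 years.

4.169 years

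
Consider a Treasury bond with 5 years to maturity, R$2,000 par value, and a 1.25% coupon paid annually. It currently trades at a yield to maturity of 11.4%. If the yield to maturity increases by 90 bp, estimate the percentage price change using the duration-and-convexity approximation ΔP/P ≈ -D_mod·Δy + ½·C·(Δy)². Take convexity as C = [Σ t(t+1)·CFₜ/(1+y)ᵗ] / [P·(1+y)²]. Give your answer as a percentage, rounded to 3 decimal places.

-3.816%

With y = 0.114:
  t   CF        PV=CF/(1+0.114)^t    t·PV        t(t+1)·PV
  1        25.00        22.4417        22.4417          44.8833
  2        25.00        20.1451        40.2902         120.8707
  3        25.00        18.0836        54.2507         217.0030
  4        25.00        16.2330        64.9321         324.6603
  5     2,025.00     1,180.3181     5,901.5906      35,409.5435
  Σ                  1,257.2215     6,083.5053      36,116.9608
P = 1,257.2215; D_Mac = 4.83885 yrs; D_mod = 4.34367 yrs; C = 23.14883.
Duration effect: -4.34367 × (+0.009) = -0.039093
Convexity effect: 0.5 × 23.14883 × (0.009)² = +0.0009375
ΔP/P ≈ -0.039093 + 0.0009375 = -0.038156 = -3.8156%.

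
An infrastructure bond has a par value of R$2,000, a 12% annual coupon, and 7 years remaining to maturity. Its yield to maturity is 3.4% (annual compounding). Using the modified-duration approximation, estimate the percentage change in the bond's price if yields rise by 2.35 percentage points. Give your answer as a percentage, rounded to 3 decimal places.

-12.476%

Periodic yield y = 0.034. Modified duration first:
  t   CF        PV=CF/(1+0.034)^t    t·PV
  1       240.00       232.1083       232.1083
  2       240.00       224.4761       448.9523
  3       240.00       217.0949       651.2847
  4       240.00       209.9564       839.8255
  5       240.00       203.0526     1,015.2630
  6       240.00       196.3758     1,178.2549
  7     2,240.00     1,772.5735    12,408.0143
  Σ                  3,055.6376    16,773.7031
P = 3,055.6376; D_Mac = 5.48943 yrs; D_mod = 5.48943/(1+0.034) = 5.30892 yrs.
ΔP/P ≈ -D_mod · Δy = -5.30892 × (+0.0235) = -0.124760 = -12.4760%.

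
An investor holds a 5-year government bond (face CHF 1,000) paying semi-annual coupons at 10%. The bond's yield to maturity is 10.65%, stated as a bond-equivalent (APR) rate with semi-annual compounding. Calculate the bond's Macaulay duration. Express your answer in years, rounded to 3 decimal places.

4.040 years

Periodic yield y = 0.05325. Discount each cash flow and weight by its period:
  t   CF        PV=CF/(1+0.05325)^t    t·PV
  1        50.00        47.4721        47.4721
  2        50.00        45.0720        90.1440
  3        50.00        42.7933       128.3798
  4        50.00        40.6297       162.5190
  5        50.00        38.5756       192.8780
  6        50.00        36.6253       219.7518
  7        50.00        34.7736       243.4152
  8        50.00        33.0155       264.1242
  9        50.00        31.3463       282.1170
  10    1,050.00       624.9922     6,249.9223
  Σ                    975.2958     7,880.7236
Price P = Σ PV = 975.2958.
Macaulay duration = Σ(t·PV) / P = 7,880.7236 / 975.2958 = 8.08034 half-year periods.
In years: 8.08034 / 2 = 4.04017 years.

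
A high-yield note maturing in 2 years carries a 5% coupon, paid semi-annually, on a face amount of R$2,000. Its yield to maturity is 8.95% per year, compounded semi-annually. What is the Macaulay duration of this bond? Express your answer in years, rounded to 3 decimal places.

Periodic yield y = 0.04475. Discount each cash flow and weight by its period:
  t   CF        PV=CF/(1+0.04475)^t    t·PV
  1        50.00        47.8583        47.8583
  2        50.00        45.8084        91.6168
  3        50.00        43.8463       131.5389
  4     2,050.00     1,720.6968     6,882.7871
  Σ                  1,858.2098     7,153.8011
Price P = Σ PV = 1,858.2098.
Macaulay duration = Σ(t·PV) / P = 7,153.8011 / 1,858.2098 = 3.84983 half-year periods.
In years: 3.84983 / 2 = 1.92492 years.

1.925 years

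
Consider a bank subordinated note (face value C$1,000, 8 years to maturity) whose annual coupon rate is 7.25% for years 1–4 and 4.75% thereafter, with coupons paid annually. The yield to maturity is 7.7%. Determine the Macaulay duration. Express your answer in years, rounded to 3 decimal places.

Periodic yield y = 0.077. Discount each cash flow and weight by its year:
  t   CF        PV=CF/(1+0.077)^t    t·PV
  1        72.50        67.3166        67.3166
  2        72.50        62.5038       125.0077
  3        72.50        58.0351       174.1054
  4        72.50        53.8859       215.5436
  5        47.50        32.7805       163.9023
  6        47.50        30.4368       182.6210
  7        47.50        28.2608       197.8253
  8     1,047.50       578.6666     4,629.3327
  Σ                    911.8861     5,755.6545
Price P = Σ PV = 911.8861.
Macaulay duration = Σ(t·PV) / P = 5,755.6545 / 911.8861 = 6.31181 years.

6.312 years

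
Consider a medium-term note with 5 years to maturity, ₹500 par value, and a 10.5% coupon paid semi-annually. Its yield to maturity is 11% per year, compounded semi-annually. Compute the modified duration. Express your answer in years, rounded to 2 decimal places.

Periodic yield y = 0.055. First find Macaulay duration:
  t   CF        PV=CF/(1+0.055)^t    t·PV
  1        26.25        24.8815        24.8815
  2        26.25        23.5844        47.1688
  3        26.25        22.3549        67.0646
  4        26.25        21.1894        84.7578
  5        26.25        20.0848       100.4239
  6        26.25        19.0377       114.2262
  7        26.25        18.0452       126.3165
  8        26.25        17.1045       136.8358
  9        26.25        16.2128       145.9149
  10      526.25       308.0828     3,080.8284
  Σ                    490.5780     3,928.4183
P = 490.5780; Macaulay duration = 3,928.4183 / 490.5780 = 8.00773 half-year periods = 4.00387 years.
Modified duration = D_Mac / (1 + y) = 4.00387 / 1.055 = 3.79514 years.

3.80 years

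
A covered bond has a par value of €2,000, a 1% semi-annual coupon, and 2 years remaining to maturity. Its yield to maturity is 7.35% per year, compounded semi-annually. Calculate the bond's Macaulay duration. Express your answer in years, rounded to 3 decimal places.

1.984 years

Periodic yield y = 0.03675. Discount each cash flow and weight by its period:
  t   CF        PV=CF/(1+0.03675)^t    t·PV
  1        10.00         9.6455         9.6455
  2        10.00         9.3036        18.6072
  3        10.00         8.9738        26.9215
  4     2,010.00     1,739.8022     6,959.2089
  Σ                  1,767.7252     7,014.3831
Price P = Σ PV = 1,767.7252.
Macaulay duration = Σ(t·PV) / P = 7,014.3831 / 1,767.7252 = 3.96803 half-year periods.
In years: 3.96803 / 2 = 1.98401 years.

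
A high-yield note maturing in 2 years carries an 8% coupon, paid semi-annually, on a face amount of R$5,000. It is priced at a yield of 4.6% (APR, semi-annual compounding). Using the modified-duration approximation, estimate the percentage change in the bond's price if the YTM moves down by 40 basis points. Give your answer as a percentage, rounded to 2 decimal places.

+0.74%

Periodic yield y = 0.023. Modified duration first:
  t   CF        PV=CF/(1+0.023)^t    t·PV
  1       200.00       195.5034       195.5034
  2       200.00       191.1079       382.2159
  3       200.00       186.8113       560.4338
  4     5,200.00     4,747.8918    18,991.5670
  Σ                  5,321.3144    20,129.7201
P = 5,321.3144; D_Mac = 3.78285 half-year periods = 1.89142 yrs; D_mod = 1.89142/(1+0.023) = 1.84890 yrs.
ΔP/P ≈ -D_mod · Δy = -1.84890 × (-0.004) = +0.007396 = +0.7396%.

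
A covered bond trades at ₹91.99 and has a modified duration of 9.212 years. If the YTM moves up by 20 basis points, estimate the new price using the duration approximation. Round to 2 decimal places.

₹90.30

Duration approximation: ΔP/P ≈ -D_mod · Δy = -9.212 × (+0.002) = -0.018424.
New price ≈ 91.99 × (1 - 0.018424) = 90.29517624.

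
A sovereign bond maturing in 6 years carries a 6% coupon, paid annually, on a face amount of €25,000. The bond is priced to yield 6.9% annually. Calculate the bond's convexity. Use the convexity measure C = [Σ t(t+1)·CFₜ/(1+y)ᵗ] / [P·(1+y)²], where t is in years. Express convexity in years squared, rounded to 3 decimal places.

With y = 0.069:
  t   CF        PV=CF/(1+0.069)^t    t·PV        t(t+1)·PV
  1     1,500.00     1,403.1805     1,403.1805       2,806.3611
  2     1,500.00     1,312.6104     2,625.2208       7,875.6625
  3     1,500.00     1,227.8863     3,683.6588      14,734.6352
  4     1,500.00     1,148.6307     4,594.5230      22,972.6150
  5     1,500.00     1,074.4909     5,372.4544      32,234.7264
  6    26,500.00    17,757.4108   106,544.4650     745,811.2552
  Σ                 23,924.2097   124,223.5026     826,435.2554
P = 23,924.2097.
Convexity = Σ t(t+1)·PV / [P·(1+y)²] = 826,435.2554 / (23,924.2097 × 1.142761) = 30.22845.

30.228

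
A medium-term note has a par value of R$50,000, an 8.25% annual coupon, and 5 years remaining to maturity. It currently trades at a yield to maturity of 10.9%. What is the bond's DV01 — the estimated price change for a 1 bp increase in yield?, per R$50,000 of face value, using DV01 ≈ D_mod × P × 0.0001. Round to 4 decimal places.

Periodic yield y = 0.109.
  t   CF        PV=CF/(1+0.109)^t    t·PV
  1     4,125.00     3,719.5672     3,719.5672
  2     4,125.00     3,353.9830     6,707.9661
  3     4,125.00     3,024.3310     9,072.9929
  4     4,125.00     2,727.0793    10,908.3172
  5    54,125.00    32,265.6322   161,328.1609
  Σ                 45,090.5926   191,737.0042
P = 45,090.5926; D_Mac = 4.25226 yrs; D_mod = 3.83432 yrs.
DV01 ≈ 3.83432 × 45,090.5926 × 0.0001 = 17.289180.

R$17.2892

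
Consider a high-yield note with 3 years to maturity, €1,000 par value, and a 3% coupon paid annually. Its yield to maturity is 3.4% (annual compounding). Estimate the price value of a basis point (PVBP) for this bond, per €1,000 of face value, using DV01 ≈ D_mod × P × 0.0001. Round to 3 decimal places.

€0.279

Periodic yield y = 0.034.
  t   CF        PV=CF/(1+0.034)^t    t·PV
  1        30.00        29.0135        29.0135
  2        30.00        28.0595        56.1190
  3     1,030.00       931.6990     2,795.0969
  Σ                    988.7720     2,880.2294
P = 988.7720; D_Mac = 2.91294 yrs; D_mod = 2.81715 yrs.
DV01 ≈ 2.81715 × 988.7720 × 0.0001 = 0.278552.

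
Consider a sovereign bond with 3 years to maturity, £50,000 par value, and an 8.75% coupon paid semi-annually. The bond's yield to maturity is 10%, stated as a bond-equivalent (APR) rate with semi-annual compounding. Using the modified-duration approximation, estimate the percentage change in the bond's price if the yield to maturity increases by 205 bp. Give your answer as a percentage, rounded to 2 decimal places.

-5.27%

Periodic yield y = 0.05. Modified duration first:
  t   CF        PV=CF/(1+0.05)^t    t·PV
  1     2,187.50     2,083.3333     2,083.3333
  2     2,187.50     1,984.1270     3,968.2540
  3     2,187.50     1,889.6447     5,668.9342
  4     2,187.50     1,799.6617     7,198.6467
  5     2,187.50     1,713.9635     8,569.8174
  6    52,187.50    38,943.1160   233,658.6961
  Σ                 48,413.8462   261,147.6817
P = 48,413.8462; D_Mac = 5.39407 half-year periods = 2.69704 yrs; D_mod = 2.69704/(1+0.05) = 2.56860 yrs.
ΔP/P ≈ -D_mod · Δy = -2.56860 × (+0.0205) = -0.052656 = -5.2656%.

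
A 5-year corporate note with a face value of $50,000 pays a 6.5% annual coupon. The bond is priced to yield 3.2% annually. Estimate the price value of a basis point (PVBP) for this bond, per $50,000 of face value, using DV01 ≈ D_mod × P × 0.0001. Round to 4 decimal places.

Periodic yield y = 0.032.
  t   CF        PV=CF/(1+0.032)^t    t·PV
  1     3,250.00     3,149.2248     3,149.2248
  2     3,250.00     3,051.5744     6,103.1488
  3     3,250.00     2,956.9520     8,870.8559
  4     3,250.00     2,865.2635    11,461.0541
  5    53,250.00    45,490.5435   227,452.7175
  Σ                 57,513.5582   257,037.0012
P = 57,513.5582; D_Mac = 4.46915 yrs; D_mod = 4.33058 yrs.
DV01 ≈ 4.33058 × 57,513.5582 × 0.0001 = 24.906686.

$24.9067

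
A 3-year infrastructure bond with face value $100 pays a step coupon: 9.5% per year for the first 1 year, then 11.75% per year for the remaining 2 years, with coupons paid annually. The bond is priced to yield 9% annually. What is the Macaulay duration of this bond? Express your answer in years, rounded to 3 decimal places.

Periodic yield y = 0.09. Discount each cash flow and weight by its year:
  t   CF        PV=CF/(1+0.09)^t    t·PV
  1         9.50         8.7156         8.7156
  2        11.75         9.8897        19.7795
  3       111.75        86.2915       258.8745
  Σ                    104.8968       287.3696
Price P = Σ PV = 104.8968.
Macaulay duration = Σ(t·PV) / P = 287.3696 / 104.8968 = 2.73954 years.

2.740 years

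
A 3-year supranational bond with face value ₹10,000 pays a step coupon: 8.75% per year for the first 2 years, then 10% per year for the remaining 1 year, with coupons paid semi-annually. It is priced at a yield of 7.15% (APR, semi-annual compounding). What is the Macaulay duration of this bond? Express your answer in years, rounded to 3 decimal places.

2.710 years

Periodic yield y = 0.03575. Discount each cash flow and weight by its period:
  t   CF        PV=CF/(1+0.03575)^t    t·PV
  1       437.50       422.3992       422.3992
  2       437.50       407.8197       815.6393
  3       437.50       393.7433     1,181.2300
  4       437.50       380.1529     1,520.6115
  5       500.00       419.4646     2,097.3229
  6    10,500.00     8,504.7127    51,028.2762
  Σ                 10,528.2924    57,065.4793
Price P = Σ PV = 10,528.2924.
Macaulay duration = Σ(t·PV) / P = 57,065.4793 / 10,528.2924 = 5.42020 half-year periods.
In years: 5.42020 / 2 = 2.71010 years.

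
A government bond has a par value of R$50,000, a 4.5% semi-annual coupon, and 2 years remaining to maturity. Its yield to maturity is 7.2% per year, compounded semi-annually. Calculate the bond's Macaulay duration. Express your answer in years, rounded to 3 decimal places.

1.933 years

Periodic yield y = 0.036. Discount each cash flow and weight by its period:
  t   CF        PV=CF/(1+0.036)^t    t·PV
  1     1,125.00     1,085.9073     1,085.9073
  2     1,125.00     1,048.1731     2,096.3462
  3     1,125.00     1,011.7501     3,035.2503
  4    51,125.00    44,380.7155   177,522.8619
  Σ                 47,526.5460   183,740.3658
Price P = Σ PV = 47,526.5460.
Macaulay duration = Σ(t·PV) / P = 183,740.3658 / 47,526.5460 = 3.86606 half-year periods.
In years: 3.86606 / 2 = 1.93303 years.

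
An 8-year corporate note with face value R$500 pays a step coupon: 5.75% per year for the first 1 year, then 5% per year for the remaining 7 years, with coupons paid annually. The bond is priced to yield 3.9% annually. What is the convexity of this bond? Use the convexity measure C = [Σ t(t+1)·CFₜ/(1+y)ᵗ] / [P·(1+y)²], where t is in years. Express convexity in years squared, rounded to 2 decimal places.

53.53

With y = 0.039:
  t   CF        PV=CF/(1+0.039)^t    t·PV        t(t+1)·PV
  1        28.75        27.6708        27.6708          55.3417
  2        25.00        23.1584        46.3168         138.9505
  3        25.00        22.2891        66.8674         267.4697
  4        25.00        21.4525        85.8100         429.0499
  5        25.00        20.6473       103.2363         619.4176
  6        25.00        19.8722       119.2334         834.6339
  7        25.00        19.1263       133.8842       1,071.0733
  8       525.00       386.5760     3,092.6082      27,833.4742
  Σ                    540.7927     3,675.6272      31,249.4108
P = 540.7927.
Convexity = Σ t(t+1)·PV / [P·(1+y)²] = 31,249.4108 / (540.7927 × 1.079521) = 53.52786.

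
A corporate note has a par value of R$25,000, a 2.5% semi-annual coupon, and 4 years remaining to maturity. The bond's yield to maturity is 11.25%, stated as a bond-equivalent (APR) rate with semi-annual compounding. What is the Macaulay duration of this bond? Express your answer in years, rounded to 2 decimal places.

3.79 years

Periodic yield y = 0.05625. Discount each cash flow and weight by its period:
  t   CF        PV=CF/(1+0.05625)^t    t·PV
  1       312.50       295.8580       295.8580
  2       312.50       280.1022       560.2045
  3       312.50       265.1856       795.5567
  4       312.50       251.0632     1,004.2530
  5       312.50       237.6930     1,188.4651
  6       312.50       225.0348     1,350.2088
  7       312.50       213.0507     1,491.3549
  8    25,312.50    16,338.0893   130,704.7142
  Σ                 18,106.0768   137,390.6151
Price P = Σ PV = 18,106.0768.
Macaulay duration = Σ(t·PV) / P = 137,390.6151 / 18,106.0768 = 7.58809 half-year periods.
In years: 7.58809 / 2 = 3.79405 years.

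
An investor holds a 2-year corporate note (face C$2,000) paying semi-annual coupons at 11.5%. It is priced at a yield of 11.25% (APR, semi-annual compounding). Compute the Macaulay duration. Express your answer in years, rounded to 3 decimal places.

Periodic yield y = 0.05625. Discount each cash flow and weight by its period:
  t   CF        PV=CF/(1+0.05625)^t    t·PV
  1       115.00       108.8757       108.8757
  2       115.00       103.0776       206.1552
  3       115.00        97.5883       292.7648
  4     2,115.00     1,699.1960     6,796.7841
  Σ                  2,008.7377     7,404.5799
Price P = Σ PV = 2,008.7377.
Macaulay duration = Σ(t·PV) / P = 7,404.5799 / 2,008.7377 = 3.68619 half-year periods.
In years: 3.68619 / 2 = 1.84309 years.

1.843 years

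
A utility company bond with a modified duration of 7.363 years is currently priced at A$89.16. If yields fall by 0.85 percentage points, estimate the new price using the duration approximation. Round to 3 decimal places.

A$94.740

Duration approximation: ΔP/P ≈ -D_mod · Δy = -7.363 × (-0.0085) = +0.0625855.
New price ≈ 89.16 × (1 + 0.0625855) = 94.74012318.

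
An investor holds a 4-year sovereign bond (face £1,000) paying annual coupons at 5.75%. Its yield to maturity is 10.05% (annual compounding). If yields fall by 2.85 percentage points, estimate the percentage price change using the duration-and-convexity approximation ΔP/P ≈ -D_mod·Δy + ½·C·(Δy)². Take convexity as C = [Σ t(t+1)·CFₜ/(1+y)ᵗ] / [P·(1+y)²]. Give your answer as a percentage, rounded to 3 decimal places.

With y = 0.1005:
  t   CF        PV=CF/(1+0.1005)^t    t·PV        t(t+1)·PV
  1        57.50        52.2490        52.2490         104.4980
  2        57.50        47.4775        94.9550         284.8649
  3        57.50        43.1417       129.4252         517.7009
  4     1,057.50       720.9750     2,883.8999      14,419.4994
  Σ                    863.8432     3,160.5291      15,326.5633
P = 863.8432; D_Mac = 3.65868 yrs; D_mod = 3.32457 yrs; C = 14.64974.
Duration effect: -3.32457 × (-0.0285) = +0.094750
Convexity effect: 0.5 × 14.64974 × (-0.0285)² = +0.0059496
ΔP/P ≈ +0.094750 + 0.0059496 = +0.100700 = +10.0700%.

+10.070%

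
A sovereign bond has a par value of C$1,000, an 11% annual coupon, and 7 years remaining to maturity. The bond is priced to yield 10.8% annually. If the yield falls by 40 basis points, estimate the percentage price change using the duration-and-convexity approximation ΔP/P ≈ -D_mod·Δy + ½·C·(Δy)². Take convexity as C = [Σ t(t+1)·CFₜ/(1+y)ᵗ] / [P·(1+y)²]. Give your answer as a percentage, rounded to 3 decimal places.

With y = 0.108:
  t   CF        PV=CF/(1+0.108)^t    t·PV        t(t+1)·PV
  1       110.00        99.2780        99.2780         198.5560
  2       110.00        89.6011       179.2021         537.6064
  3       110.00        80.8674       242.6022         970.4086
  4       110.00        72.9850       291.9400       1,459.7001
  5       110.00        65.8709       329.3547       1,976.1283
  6       110.00        59.4503       356.7019       2,496.9130
  7     1,110.00       541.4329     3,790.0304      30,320.2434
  Σ                  1,009.4856     5,289.1093      37,959.5558
P = 1,009.4856; D_Mac = 5.23941 yrs; D_mod = 4.72871 yrs; C = 30.62961.
Duration effect: -4.72871 × (-0.004) = +0.018915
Convexity effect: 0.5 × 30.62961 × (-0.004)² = +0.0002450
ΔP/P ≈ +0.018915 + 0.0002450 = +0.019160 = +1.9160%.

+1.916%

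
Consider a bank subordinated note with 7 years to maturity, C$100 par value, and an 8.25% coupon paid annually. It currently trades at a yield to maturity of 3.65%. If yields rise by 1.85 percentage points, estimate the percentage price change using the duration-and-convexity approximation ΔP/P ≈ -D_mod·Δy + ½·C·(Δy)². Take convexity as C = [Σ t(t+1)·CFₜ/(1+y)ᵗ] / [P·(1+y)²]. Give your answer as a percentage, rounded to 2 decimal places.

With y = 0.0365:
  t   CF        PV=CF/(1+0.0365)^t    t·PV        t(t+1)·PV
  1         8.25         7.9595         7.9595          15.9190
  2         8.25         7.6792        15.3584          46.0751
  3         8.25         7.4088        22.2263          88.9052
  4         8.25         7.1479        28.5915         142.9574
  5         8.25         6.8962        34.4808         206.8848
  6         8.25         6.6533        39.9199         279.4392
  7       108.25        84.2253       589.5774       4,716.6189
  Σ                    127.9701       738.1137       5,496.7997
P = 127.9701; D_Mac = 5.76786 yrs; D_mod = 5.56475 yrs; C = 39.98183.
Duration effect: -5.56475 × (+0.0185) = -0.102948
Convexity effect: 0.5 × 39.98183 × (0.0185)² = +0.0068419
ΔP/P ≈ -0.102948 + 0.0068419 = -0.096106 = -9.6106%.

-9.61%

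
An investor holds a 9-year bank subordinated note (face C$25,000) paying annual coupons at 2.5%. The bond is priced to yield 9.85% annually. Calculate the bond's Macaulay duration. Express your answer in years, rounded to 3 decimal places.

7.835 years

Periodic yield y = 0.0985. Discount each cash flow and weight by its year:
  t   CF        PV=CF/(1+0.0985)^t    t·PV
  1       625.00       568.9577       568.9577
  2       625.00       517.9405     1,035.8811
  3       625.00       471.4980     1,414.4939
  4       625.00       429.2198     1,716.8793
  5       625.00       390.7327     1,953.6633
  6       625.00       355.6965     2,134.1793
  7       625.00       323.8020     2,266.6143
  8       625.00       294.7675     2,358.1396
  9    25,625.00    11,001.7893    99,016.1036
  Σ                 14,354.4040   112,464.9120
Price P = Σ PV = 14,354.4040.
Macaulay duration = Σ(t·PV) / P = 112,464.9120 / 14,354.4040 = 7.83487 years.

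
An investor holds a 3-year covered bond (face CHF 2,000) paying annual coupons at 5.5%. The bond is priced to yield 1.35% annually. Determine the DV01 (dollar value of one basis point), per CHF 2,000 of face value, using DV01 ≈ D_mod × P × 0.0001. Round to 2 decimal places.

CHF 0.63

Periodic yield y = 0.0135.
  t   CF        PV=CF/(1+0.0135)^t    t·PV
  1       110.00       108.5348       108.5348
  2       110.00       107.0891       214.1782
  3     2,110.00     2,026.8014     6,080.4042
  Σ                  2,242.4253     6,403.1171
P = 2,242.4253; D_Mac = 2.85544 yrs; D_mod = 2.81741 yrs.
DV01 ≈ 2.81741 × 2,242.4253 × 0.0001 = 0.631783.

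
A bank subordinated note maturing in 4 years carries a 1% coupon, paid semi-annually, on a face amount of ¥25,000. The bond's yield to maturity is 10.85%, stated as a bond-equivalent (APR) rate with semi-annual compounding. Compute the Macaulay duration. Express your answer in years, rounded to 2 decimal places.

3.91 years

Periodic yield y = 0.05425. Discount each cash flow and weight by its period:
  t   CF        PV=CF/(1+0.05425)^t    t·PV
  1       125.00       118.5677       118.5677
  2       125.00       112.4664       224.9328
  3       125.00       106.6791       320.0372
  4       125.00       101.1895       404.7581
  5       125.00        95.9825       479.9124
  6       125.00        91.0434       546.2603
  7       125.00        86.3584       604.5090
  8    25,125.00    16,464.8278   131,718.6224
  Σ                 17,177.1148   134,417.5999
Price P = Σ PV = 17,177.1148.
Macaulay duration = Σ(t·PV) / P = 134,417.5999 / 17,177.1148 = 7.82539 half-year periods.
In years: 7.82539 / 2 = 3.91269 years.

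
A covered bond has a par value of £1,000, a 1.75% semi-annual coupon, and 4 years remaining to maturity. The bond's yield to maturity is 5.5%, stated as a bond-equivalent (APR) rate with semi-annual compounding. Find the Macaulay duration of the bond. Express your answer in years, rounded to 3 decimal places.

3.870 years

Periodic yield y = 0.0275. Discount each cash flow and weight by its period:
  t   CF        PV=CF/(1+0.0275)^t    t·PV
  1         8.75         8.5158         8.5158
  2         8.75         8.2879        16.5758
  3         8.75         8.0661        24.1982
  4         8.75         7.8502        31.4008
  5         8.75         7.6401        38.2005
  6         8.75         7.4356        44.6137
  7         8.75         7.2366        50.6563
  8     1,008.75       811.9493     6,495.5943
  Σ                    866.9816     6,709.7554
Price P = Σ PV = 866.9816.
Macaulay duration = Σ(t·PV) / P = 6,709.7554 / 866.9816 = 7.73921 half-year periods.
In years: 7.73921 / 2 = 3.86961 years.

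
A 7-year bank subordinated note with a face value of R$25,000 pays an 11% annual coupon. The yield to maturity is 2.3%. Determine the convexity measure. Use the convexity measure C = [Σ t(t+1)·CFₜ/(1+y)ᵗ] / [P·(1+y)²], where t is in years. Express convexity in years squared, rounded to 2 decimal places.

39.33

With y = 0.023:
  t   CF        PV=CF/(1+0.023)^t    t·PV        t(t+1)·PV
  1     2,750.00     2,688.1720     2,688.1720       5,376.3441
  2     2,750.00     2,627.7342     5,255.4683      15,766.4049
  3     2,750.00     2,568.6551     7,705.9653      30,823.8611
  4     2,750.00     2,510.9043    10,043.6172      50,218.0858
  5     2,750.00     2,454.4519    12,272.2595      73,633.5569
  6     2,750.00     2,399.2687    14,395.6123     100,769.2861
  7    27,750.00    23,666.4736   165,665.3153   1,325,322.5227
  Σ                 38,915.6598   218,026.4099   1,601,910.0617
P = 38,915.6598.
Convexity = Σ t(t+1)·PV / [P·(1+y)²] = 1,601,910.0617 / (38,915.6598 × 1.046529) = 39.33349.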